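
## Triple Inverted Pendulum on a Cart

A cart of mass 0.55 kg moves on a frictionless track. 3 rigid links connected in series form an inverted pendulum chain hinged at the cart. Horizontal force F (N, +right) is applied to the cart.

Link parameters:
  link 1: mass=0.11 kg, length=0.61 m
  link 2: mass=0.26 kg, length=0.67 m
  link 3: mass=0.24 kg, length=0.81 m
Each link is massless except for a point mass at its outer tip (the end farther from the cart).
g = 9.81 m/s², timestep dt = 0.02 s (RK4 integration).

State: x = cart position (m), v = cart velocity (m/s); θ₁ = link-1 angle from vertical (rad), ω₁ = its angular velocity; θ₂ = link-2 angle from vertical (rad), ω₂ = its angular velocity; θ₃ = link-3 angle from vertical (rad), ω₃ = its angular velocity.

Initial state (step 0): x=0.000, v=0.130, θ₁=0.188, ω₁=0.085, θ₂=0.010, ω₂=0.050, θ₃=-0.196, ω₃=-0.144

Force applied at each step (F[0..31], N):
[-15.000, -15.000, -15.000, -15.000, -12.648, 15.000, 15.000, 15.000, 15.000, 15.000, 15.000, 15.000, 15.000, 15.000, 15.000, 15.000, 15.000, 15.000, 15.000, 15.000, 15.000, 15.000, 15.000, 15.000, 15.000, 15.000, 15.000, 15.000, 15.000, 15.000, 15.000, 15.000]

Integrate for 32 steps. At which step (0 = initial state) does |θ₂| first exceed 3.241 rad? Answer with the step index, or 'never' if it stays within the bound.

apply F[0]=-15.000 → step 1: x=-0.003, v=-0.430, θ₁=0.200, ω₁=1.136, θ₂=0.010, ω₂=-0.033, θ₃=-0.199, ω₃=-0.176
apply F[1]=-15.000 → step 2: x=-0.017, v=-0.983, θ₁=0.233, ω₁=2.137, θ₂=0.009, ω₂=-0.078, θ₃=-0.203, ω₃=-0.192
apply F[2]=-15.000 → step 3: x=-0.042, v=-1.521, θ₁=0.285, ω₁=3.031, θ₂=0.008, ω₂=-0.035, θ₃=-0.207, ω₃=-0.181
apply F[3]=-15.000 → step 4: x=-0.078, v=-2.039, θ₁=0.353, ω₁=3.762, θ₂=0.008, ω₂=0.148, θ₃=-0.210, ω₃=-0.142
apply F[4]=-12.648 → step 5: x=-0.123, v=-2.454, θ₁=0.434, ω₁=4.244, θ₂=0.014, ω₂=0.445, θ₃=-0.212, ω₃=-0.091
apply F[5]=+15.000 → step 6: x=-0.167, v=-1.960, θ₁=0.515, ω₁=3.967, θ₂=0.020, ω₂=0.102, θ₃=-0.215, ω₃=-0.140
apply F[6]=+15.000 → step 7: x=-0.201, v=-1.477, θ₁=0.593, ω₁=3.809, θ₂=0.018, ω₂=-0.322, θ₃=-0.218, ω₃=-0.191
apply F[7]=+15.000 → step 8: x=-0.226, v=-0.999, θ₁=0.668, ω₁=3.723, θ₂=0.007, ω₂=-0.792, θ₃=-0.222, ω₃=-0.236
apply F[8]=+15.000 → step 9: x=-0.241, v=-0.523, θ₁=0.742, ω₁=3.673, θ₂=-0.014, ω₂=-1.288, θ₃=-0.227, ω₃=-0.273
apply F[9]=+15.000 → step 10: x=-0.247, v=-0.045, θ₁=0.815, ω₁=3.631, θ₂=-0.045, ω₂=-1.792, θ₃=-0.233, ω₃=-0.298
apply F[10]=+15.000 → step 11: x=-0.243, v=0.435, θ₁=0.887, ω₁=3.575, θ₂=-0.086, ω₂=-2.299, θ₃=-0.239, ω₃=-0.314
apply F[11]=+15.000 → step 12: x=-0.230, v=0.917, θ₁=0.958, ω₁=3.488, θ₂=-0.137, ω₂=-2.807, θ₃=-0.246, ω₃=-0.320
apply F[12]=+15.000 → step 13: x=-0.206, v=1.399, θ₁=1.027, ω₁=3.354, θ₂=-0.198, ω₂=-3.321, θ₃=-0.252, ω₃=-0.321
apply F[13]=+15.000 → step 14: x=-0.174, v=1.880, θ₁=1.092, ω₁=3.155, θ₂=-0.270, ω₂=-3.852, θ₃=-0.258, ω₃=-0.321
apply F[14]=+15.000 → step 15: x=-0.131, v=2.357, θ₁=1.152, ω₁=2.871, θ₂=-0.352, ω₂=-4.417, θ₃=-0.265, ω₃=-0.325
apply F[15]=+15.000 → step 16: x=-0.079, v=2.824, θ₁=1.206, ω₁=2.469, θ₂=-0.447, ω₂=-5.036, θ₃=-0.271, ω₃=-0.342
apply F[16]=+15.000 → step 17: x=-0.018, v=3.276, θ₁=1.250, ω₁=1.909, θ₂=-0.554, ω₂=-5.737, θ₃=-0.279, ω₃=-0.387
apply F[17]=+15.000 → step 18: x=0.052, v=3.705, θ₁=1.281, ω₁=1.135, θ₂=-0.677, ω₂=-6.551, θ₃=-0.287, ω₃=-0.483
apply F[18]=+15.000 → step 19: x=0.130, v=4.099, θ₁=1.293, ω₁=0.082, θ₂=-0.817, ω₂=-7.506, θ₃=-0.299, ω₃=-0.669
apply F[19]=+15.000 → step 20: x=0.215, v=4.443, θ₁=1.282, ω₁=-1.303, θ₂=-0.978, ω₂=-8.613, θ₃=-0.315, ω₃=-1.006
apply F[20]=+15.000 → step 21: x=0.307, v=4.726, θ₁=1.239, ω₁=-3.029, θ₂=-1.163, ω₂=-9.843, θ₃=-0.340, ω₃=-1.573
apply F[21]=+15.000 → step 22: x=0.404, v=4.948, θ₁=1.159, ω₁=-5.013, θ₂=-1.372, ω₂=-11.105, θ₃=-0.380, ω₃=-2.444
apply F[22]=+15.000 → step 23: x=0.505, v=5.133, θ₁=1.038, ω₁=-7.097, θ₂=-1.606, ω₂=-12.264, θ₃=-0.440, ω₃=-3.643
apply F[23]=+15.000 → step 24: x=0.609, v=5.332, θ₁=0.876, ω₁=-9.114, θ₂=-1.861, ω₂=-13.160, θ₃=-0.528, ω₃=-5.101
apply F[24]=+15.000 → step 25: x=0.718, v=5.616, θ₁=0.674, ω₁=-10.970, θ₂=-2.130, ω₂=-13.625, θ₃=-0.645, ω₃=-6.624
apply F[25]=+15.000 → step 26: x=0.835, v=6.057, θ₁=0.438, ω₁=-12.632, θ₂=-2.402, ω₂=-13.436, θ₃=-0.791, ω₃=-7.866
apply F[26]=+15.000 → step 27: x=0.962, v=6.647, θ₁=0.172, ω₁=-13.911, θ₂=-2.661, ω₂=-12.278, θ₃=-0.954, ω₃=-8.355
apply F[27]=+15.000 → step 28: x=1.101, v=7.203, θ₁=-0.112, ω₁=-14.269, θ₂=-2.885, ω₂=-9.898, θ₃=-1.118, ω₃=-7.852
apply F[28]=+15.000 → step 29: x=1.248, v=7.540, θ₁=-0.391, ω₁=-13.480, θ₂=-3.051, ω₂=-6.614, θ₃=-1.265, ω₃=-6.786
apply F[29]=+15.000 → step 30: x=1.401, v=7.729, θ₁=-0.648, ω₁=-12.199, θ₂=-3.148, ω₂=-3.204, θ₃=-1.390, ω₃=-5.773
apply F[30]=+15.000 → step 31: x=1.557, v=7.908, θ₁=-0.881, ω₁=-11.118, θ₂=-3.181, ω₂=-0.151, θ₃=-1.498, ω₃=-5.057
apply F[31]=+15.000 → step 32: x=1.718, v=8.128, θ₁=-1.096, ω₁=-10.546, θ₂=-3.157, ω₂=2.505, θ₃=-1.594, ω₃=-4.649
max |θ₂| = 3.181 ≤ 3.241 over all 33 states.

Answer: never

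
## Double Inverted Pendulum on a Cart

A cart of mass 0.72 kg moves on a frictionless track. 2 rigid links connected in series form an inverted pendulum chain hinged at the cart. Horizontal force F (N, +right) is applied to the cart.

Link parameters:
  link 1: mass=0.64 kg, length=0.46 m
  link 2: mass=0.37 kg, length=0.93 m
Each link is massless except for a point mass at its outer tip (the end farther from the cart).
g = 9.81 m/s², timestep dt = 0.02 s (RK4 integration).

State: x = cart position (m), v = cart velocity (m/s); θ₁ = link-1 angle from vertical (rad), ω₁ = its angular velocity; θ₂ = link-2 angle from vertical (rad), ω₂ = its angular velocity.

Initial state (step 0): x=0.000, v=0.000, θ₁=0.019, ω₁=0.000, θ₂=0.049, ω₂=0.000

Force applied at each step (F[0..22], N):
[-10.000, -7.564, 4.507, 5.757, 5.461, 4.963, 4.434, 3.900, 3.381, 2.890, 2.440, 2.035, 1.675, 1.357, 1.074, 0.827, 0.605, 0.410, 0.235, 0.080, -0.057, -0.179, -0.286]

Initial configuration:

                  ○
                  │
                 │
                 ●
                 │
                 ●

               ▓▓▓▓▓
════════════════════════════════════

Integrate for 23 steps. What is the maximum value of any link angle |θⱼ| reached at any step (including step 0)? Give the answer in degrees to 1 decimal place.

Answer: 5.4°

Derivation:
apply F[0]=-10.000 → step 1: x=-0.003, v=-0.283, θ₁=0.025, ω₁=0.618, θ₂=0.049, ω₂=0.009
apply F[1]=-7.564 → step 2: x=-0.011, v=-0.502, θ₁=0.042, ω₁=1.103, θ₂=0.049, ω₂=0.014
apply F[2]=+4.507 → step 3: x=-0.020, v=-0.391, θ₁=0.062, ω₁=0.886, θ₂=0.050, ω₂=0.013
apply F[3]=+5.757 → step 4: x=-0.026, v=-0.251, θ₁=0.077, ω₁=0.617, θ₂=0.050, ω₂=0.006
apply F[4]=+5.461 → step 5: x=-0.030, v=-0.123, θ₁=0.087, ω₁=0.382, θ₂=0.050, ω₂=-0.005
apply F[5]=+4.963 → step 6: x=-0.031, v=-0.011, θ₁=0.093, ω₁=0.189, θ₂=0.050, ω₂=-0.019
apply F[6]=+4.434 → step 7: x=-0.030, v=0.086, θ₁=0.095, ω₁=0.032, θ₂=0.049, ω₂=-0.035
apply F[7]=+3.900 → step 8: x=-0.028, v=0.167, θ₁=0.094, ω₁=-0.092, θ₂=0.048, ω₂=-0.051
apply F[8]=+3.381 → step 9: x=-0.024, v=0.235, θ₁=0.092, ω₁=-0.187, θ₂=0.047, ω₂=-0.066
apply F[9]=+2.890 → step 10: x=-0.019, v=0.290, θ₁=0.087, ω₁=-0.257, θ₂=0.046, ω₂=-0.081
apply F[10]=+2.440 → step 11: x=-0.012, v=0.334, θ₁=0.082, ω₁=-0.307, θ₂=0.044, ω₂=-0.094
apply F[11]=+2.035 → step 12: x=-0.005, v=0.369, θ₁=0.075, ω₁=-0.341, θ₂=0.042, ω₂=-0.106
apply F[12]=+1.675 → step 13: x=0.002, v=0.396, θ₁=0.068, ω₁=-0.361, θ₂=0.040, ω₂=-0.117
apply F[13]=+1.357 → step 14: x=0.011, v=0.416, θ₁=0.061, ω₁=-0.370, θ₂=0.037, ω₂=-0.125
apply F[14]=+1.074 → step 15: x=0.019, v=0.430, θ₁=0.053, ω₁=-0.371, θ₂=0.035, ω₂=-0.132
apply F[15]=+0.827 → step 16: x=0.028, v=0.439, θ₁=0.046, ω₁=-0.366, θ₂=0.032, ω₂=-0.138
apply F[16]=+0.605 → step 17: x=0.037, v=0.445, θ₁=0.039, ω₁=-0.357, θ₂=0.029, ω₂=-0.142
apply F[17]=+0.410 → step 18: x=0.045, v=0.446, θ₁=0.032, ω₁=-0.344, θ₂=0.026, ω₂=-0.144
apply F[18]=+0.235 → step 19: x=0.054, v=0.445, θ₁=0.025, ω₁=-0.328, θ₂=0.023, ω₂=-0.146
apply F[19]=+0.080 → step 20: x=0.063, v=0.441, θ₁=0.019, ω₁=-0.310, θ₂=0.020, ω₂=-0.146
apply F[20]=-0.057 → step 21: x=0.072, v=0.435, θ₁=0.013, ω₁=-0.291, θ₂=0.017, ω₂=-0.145
apply F[21]=-0.179 → step 22: x=0.081, v=0.428, θ₁=0.007, ω₁=-0.272, θ₂=0.015, ω₂=-0.143
apply F[22]=-0.286 → step 23: x=0.089, v=0.419, θ₁=0.002, ω₁=-0.252, θ₂=0.012, ω₂=-0.140
Max |angle| over trajectory = 0.095 rad = 5.4°.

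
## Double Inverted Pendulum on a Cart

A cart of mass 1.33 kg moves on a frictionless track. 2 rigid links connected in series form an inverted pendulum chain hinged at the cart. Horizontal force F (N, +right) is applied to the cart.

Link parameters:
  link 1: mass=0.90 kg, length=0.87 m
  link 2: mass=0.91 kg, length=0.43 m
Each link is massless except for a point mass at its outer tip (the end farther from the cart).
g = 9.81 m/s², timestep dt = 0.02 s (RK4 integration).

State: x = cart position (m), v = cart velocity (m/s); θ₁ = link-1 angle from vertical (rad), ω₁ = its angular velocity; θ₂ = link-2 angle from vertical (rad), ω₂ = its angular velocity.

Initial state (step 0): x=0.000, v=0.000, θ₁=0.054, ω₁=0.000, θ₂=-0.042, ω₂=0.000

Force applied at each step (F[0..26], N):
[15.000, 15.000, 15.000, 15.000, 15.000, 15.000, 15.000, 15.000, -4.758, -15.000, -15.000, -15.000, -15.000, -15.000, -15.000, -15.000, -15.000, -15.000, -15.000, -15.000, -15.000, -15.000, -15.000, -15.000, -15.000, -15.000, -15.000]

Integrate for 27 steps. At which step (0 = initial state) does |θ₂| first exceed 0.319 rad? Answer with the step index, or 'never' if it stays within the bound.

Answer: never

Derivation:
apply F[0]=+15.000 → step 1: x=0.002, v=0.211, θ₁=0.052, ω₁=-0.207, θ₂=-0.043, ω₂=-0.092
apply F[1]=+15.000 → step 2: x=0.008, v=0.423, θ₁=0.046, ω₁=-0.418, θ₂=-0.046, ω₂=-0.180
apply F[2]=+15.000 → step 3: x=0.019, v=0.637, θ₁=0.035, ω₁=-0.635, θ₂=-0.050, ω₂=-0.262
apply F[3]=+15.000 → step 4: x=0.034, v=0.856, θ₁=0.020, ω₁=-0.861, θ₂=-0.056, ω₂=-0.334
apply F[4]=+15.000 → step 5: x=0.053, v=1.078, θ₁=0.001, ω₁=-1.100, θ₂=-0.063, ω₂=-0.394
apply F[5]=+15.000 → step 6: x=0.077, v=1.306, θ₁=-0.024, ω₁=-1.354, θ₂=-0.072, ω₂=-0.437
apply F[6]=+15.000 → step 7: x=0.106, v=1.540, θ₁=-0.054, ω₁=-1.624, θ₂=-0.081, ω₂=-0.464
apply F[7]=+15.000 → step 8: x=0.139, v=1.777, θ₁=-0.089, ω₁=-1.910, θ₂=-0.090, ω₂=-0.472
apply F[8]=-4.758 → step 9: x=0.174, v=1.726, θ₁=-0.127, ω₁=-1.877, θ₂=-0.100, ω₂=-0.464
apply F[9]=-15.000 → step 10: x=0.206, v=1.533, θ₁=-0.162, ω₁=-1.698, θ₂=-0.109, ω₂=-0.432
apply F[10]=-15.000 → step 11: x=0.235, v=1.350, θ₁=-0.195, ω₁=-1.546, θ₂=-0.117, ω₂=-0.377
apply F[11]=-15.000 → step 12: x=0.260, v=1.178, θ₁=-0.224, ω₁=-1.419, θ₂=-0.123, ω₂=-0.298
apply F[12]=-15.000 → step 13: x=0.282, v=1.015, θ₁=-0.252, ω₁=-1.315, θ₂=-0.128, ω₂=-0.196
apply F[13]=-15.000 → step 14: x=0.301, v=0.860, θ₁=-0.277, ω₁=-1.232, θ₂=-0.131, ω₂=-0.072
apply F[14]=-15.000 → step 15: x=0.317, v=0.712, θ₁=-0.301, ω₁=-1.170, θ₂=-0.131, ω₂=0.075
apply F[15]=-15.000 → step 16: x=0.330, v=0.570, θ₁=-0.324, ω₁=-1.126, θ₂=-0.128, ω₂=0.246
apply F[16]=-15.000 → step 17: x=0.340, v=0.434, θ₁=-0.346, ω₁=-1.099, θ₂=-0.121, ω₂=0.440
apply F[17]=-15.000 → step 18: x=0.347, v=0.302, θ₁=-0.368, ω₁=-1.089, θ₂=-0.110, ω₂=0.660
apply F[18]=-15.000 → step 19: x=0.352, v=0.173, θ₁=-0.390, ω₁=-1.092, θ₂=-0.095, ω₂=0.905
apply F[19]=-15.000 → step 20: x=0.354, v=0.046, θ₁=-0.412, ω₁=-1.109, θ₂=-0.074, ω₂=1.176
apply F[20]=-15.000 → step 21: x=0.354, v=-0.079, θ₁=-0.434, ω₁=-1.135, θ₂=-0.047, ω₂=1.472
apply F[21]=-15.000 → step 22: x=0.351, v=-0.205, θ₁=-0.457, ω₁=-1.169, θ₂=-0.015, ω₂=1.792
apply F[22]=-15.000 → step 23: x=0.345, v=-0.333, θ₁=-0.481, ω₁=-1.207, θ₂=0.024, ω₂=2.132
apply F[23]=-15.000 → step 24: x=0.337, v=-0.462, θ₁=-0.506, ω₁=-1.245, θ₂=0.071, ω₂=2.489
apply F[24]=-15.000 → step 25: x=0.327, v=-0.595, θ₁=-0.531, ω₁=-1.278, θ₂=0.124, ω₂=2.859
apply F[25]=-15.000 → step 26: x=0.314, v=-0.732, θ₁=-0.557, ω₁=-1.303, θ₂=0.185, ω₂=3.238
apply F[26]=-15.000 → step 27: x=0.297, v=-0.872, θ₁=-0.583, ω₁=-1.315, θ₂=0.254, ω₂=3.623
max |θ₂| = 0.254 ≤ 0.319 over all 28 states.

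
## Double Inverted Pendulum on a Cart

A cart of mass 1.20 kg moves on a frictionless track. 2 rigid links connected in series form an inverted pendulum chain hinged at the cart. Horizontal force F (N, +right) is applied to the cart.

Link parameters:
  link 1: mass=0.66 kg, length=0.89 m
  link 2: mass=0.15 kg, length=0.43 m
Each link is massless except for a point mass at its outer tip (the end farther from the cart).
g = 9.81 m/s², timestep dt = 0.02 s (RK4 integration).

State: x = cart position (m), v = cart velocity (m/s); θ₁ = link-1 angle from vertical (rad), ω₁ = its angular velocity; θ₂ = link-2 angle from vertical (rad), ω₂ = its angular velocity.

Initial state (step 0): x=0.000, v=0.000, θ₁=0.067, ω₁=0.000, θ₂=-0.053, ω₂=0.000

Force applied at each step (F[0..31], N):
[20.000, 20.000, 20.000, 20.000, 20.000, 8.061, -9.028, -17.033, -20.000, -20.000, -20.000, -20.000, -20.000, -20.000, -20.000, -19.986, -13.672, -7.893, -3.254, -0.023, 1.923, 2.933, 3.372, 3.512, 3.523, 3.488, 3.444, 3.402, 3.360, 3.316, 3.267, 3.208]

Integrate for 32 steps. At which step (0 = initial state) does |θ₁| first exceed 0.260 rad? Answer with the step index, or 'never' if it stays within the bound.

Answer: never

Derivation:
apply F[0]=+20.000 → step 1: x=0.003, v=0.324, θ₁=0.064, ω₁=-0.342, θ₂=-0.054, ω₂=-0.073
apply F[1]=+20.000 → step 2: x=0.013, v=0.649, θ₁=0.053, ω₁=-0.687, θ₂=-0.056, ω₂=-0.141
apply F[2]=+20.000 → step 3: x=0.029, v=0.976, θ₁=0.036, ω₁=-1.040, θ₂=-0.059, ω₂=-0.199
apply F[3]=+20.000 → step 4: x=0.052, v=1.306, θ₁=0.012, ω₁=-1.402, θ₂=-0.064, ω₂=-0.242
apply F[4]=+20.000 → step 5: x=0.081, v=1.640, θ₁=-0.020, ω₁=-1.775, θ₂=-0.069, ω₂=-0.269
apply F[5]=+8.061 → step 6: x=0.116, v=1.778, θ₁=-0.057, ω₁=-1.937, θ₂=-0.074, ω₂=-0.282
apply F[6]=-9.028 → step 7: x=0.150, v=1.635, θ₁=-0.094, ω₁=-1.793, θ₂=-0.080, ω₂=-0.282
apply F[7]=-17.033 → step 8: x=0.180, v=1.364, θ₁=-0.128, ω₁=-1.517, θ₂=-0.086, ω₂=-0.267
apply F[8]=-20.000 → step 9: x=0.204, v=1.050, θ₁=-0.155, ω₁=-1.202, θ₂=-0.091, ω₂=-0.236
apply F[9]=-20.000 → step 10: x=0.222, v=0.742, θ₁=-0.176, ω₁=-0.901, θ₂=-0.095, ω₂=-0.189
apply F[10]=-20.000 → step 11: x=0.234, v=0.438, θ₁=-0.191, ω₁=-0.610, θ₂=-0.098, ω₂=-0.130
apply F[11]=-20.000 → step 12: x=0.239, v=0.137, θ₁=-0.200, ω₁=-0.328, θ₂=-0.100, ω₂=-0.062
apply F[12]=-20.000 → step 13: x=0.239, v=-0.162, θ₁=-0.204, ω₁=-0.049, θ₂=-0.101, ω₂=0.011
apply F[13]=-20.000 → step 14: x=0.233, v=-0.461, θ₁=-0.202, ω₁=0.229, θ₂=-0.100, ω₂=0.085
apply F[14]=-20.000 → step 15: x=0.221, v=-0.761, θ₁=-0.195, ω₁=0.509, θ₂=-0.097, ω₂=0.156
apply F[15]=-19.986 → step 16: x=0.202, v=-1.064, θ₁=-0.182, ω₁=0.796, θ₂=-0.093, ω₂=0.220
apply F[16]=-13.672 → step 17: x=0.179, v=-1.267, θ₁=-0.164, ω₁=0.979, θ₂=-0.089, ω₂=0.270
apply F[17]=-7.893 → step 18: x=0.153, v=-1.379, θ₁=-0.144, ω₁=1.065, θ₂=-0.083, ω₂=0.307
apply F[18]=-3.254 → step 19: x=0.125, v=-1.417, θ₁=-0.122, ω₁=1.076, θ₂=-0.076, ω₂=0.335
apply F[19]=-0.023 → step 20: x=0.096, v=-1.404, θ₁=-0.101, ω₁=1.036, θ₂=-0.069, ω₂=0.354
apply F[20]=+1.923 → step 21: x=0.069, v=-1.361, θ₁=-0.081, ω₁=0.967, θ₂=-0.062, ω₂=0.366
apply F[21]=+2.933 → step 22: x=0.042, v=-1.304, θ₁=-0.063, ω₁=0.886, θ₂=-0.055, ω₂=0.373
apply F[22]=+3.372 → step 23: x=0.017, v=-1.241, θ₁=-0.046, ω₁=0.804, θ₂=-0.047, ω₂=0.374
apply F[23]=+3.512 → step 24: x=-0.007, v=-1.178, θ₁=-0.030, ω₁=0.725, θ₂=-0.040, ω₂=0.371
apply F[24]=+3.523 → step 25: x=-0.030, v=-1.117, θ₁=-0.017, ω₁=0.651, θ₂=-0.033, ω₂=0.364
apply F[25]=+3.488 → step 26: x=-0.052, v=-1.057, θ₁=-0.004, ω₁=0.583, θ₂=-0.025, ω₂=0.354
apply F[26]=+3.444 → step 27: x=-0.073, v=-1.000, θ₁=0.007, ω₁=0.520, θ₂=-0.018, ω₂=0.342
apply F[27]=+3.402 → step 28: x=-0.092, v=-0.945, θ₁=0.017, ω₁=0.462, θ₂=-0.012, ω₂=0.327
apply F[28]=+3.360 → step 29: x=-0.111, v=-0.891, θ₁=0.025, ω₁=0.408, θ₂=-0.005, ω₂=0.311
apply F[29]=+3.316 → step 30: x=-0.128, v=-0.840, θ₁=0.033, ω₁=0.359, θ₂=0.001, ω₂=0.293
apply F[30]=+3.267 → step 31: x=-0.144, v=-0.790, θ₁=0.040, ω₁=0.313, θ₂=0.006, ω₂=0.275
apply F[31]=+3.208 → step 32: x=-0.159, v=-0.743, θ₁=0.046, ω₁=0.270, θ₂=0.012, ω₂=0.256
max |θ₁| = 0.204 ≤ 0.260 over all 33 states.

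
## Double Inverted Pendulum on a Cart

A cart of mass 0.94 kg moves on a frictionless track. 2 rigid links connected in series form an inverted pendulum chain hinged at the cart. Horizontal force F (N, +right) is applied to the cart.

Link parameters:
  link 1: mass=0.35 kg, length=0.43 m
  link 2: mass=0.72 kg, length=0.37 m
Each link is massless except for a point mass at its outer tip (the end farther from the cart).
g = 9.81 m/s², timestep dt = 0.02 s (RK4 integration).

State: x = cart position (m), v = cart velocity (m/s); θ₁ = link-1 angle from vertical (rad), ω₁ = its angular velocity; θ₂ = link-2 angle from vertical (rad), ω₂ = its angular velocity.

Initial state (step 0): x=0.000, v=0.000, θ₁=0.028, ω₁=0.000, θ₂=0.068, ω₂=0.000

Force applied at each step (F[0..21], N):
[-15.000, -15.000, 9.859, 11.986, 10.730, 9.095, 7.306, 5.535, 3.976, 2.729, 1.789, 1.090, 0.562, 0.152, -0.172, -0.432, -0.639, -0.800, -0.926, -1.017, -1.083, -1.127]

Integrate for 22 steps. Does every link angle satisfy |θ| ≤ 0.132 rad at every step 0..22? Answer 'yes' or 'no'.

apply F[0]=-15.000 → step 1: x=-0.003, v=-0.326, θ₁=0.035, ω₁=0.737, θ₂=0.069, ω₂=0.057
apply F[1]=-15.000 → step 2: x=-0.013, v=-0.653, θ₁=0.058, ω₁=1.500, θ₂=0.070, ω₂=0.092
apply F[2]=+9.859 → step 3: x=-0.024, v=-0.459, θ₁=0.083, ω₁=1.083, θ₂=0.072, ω₂=0.091
apply F[3]=+11.986 → step 4: x=-0.031, v=-0.227, θ₁=0.100, ω₁=0.606, θ₂=0.074, ω₂=0.057
apply F[4]=+10.730 → step 5: x=-0.034, v=-0.024, θ₁=0.108, ω₁=0.216, θ₂=0.074, ω₂=0.002
apply F[5]=+9.095 → step 6: x=-0.032, v=0.143, θ₁=0.110, ω₁=-0.084, θ₂=0.074, ω₂=-0.061
apply F[6]=+7.306 → step 7: x=-0.028, v=0.273, θ₁=0.106, ω₁=-0.299, θ₂=0.072, ω₂=-0.122
apply F[7]=+5.535 → step 8: x=-0.022, v=0.367, θ₁=0.099, ω₁=-0.439, θ₂=0.069, ω₂=-0.176
apply F[8]=+3.976 → step 9: x=-0.014, v=0.431, θ₁=0.089, ω₁=-0.517, θ₂=0.065, ω₂=-0.220
apply F[9]=+2.729 → step 10: x=-0.005, v=0.470, θ₁=0.078, ω₁=-0.551, θ₂=0.060, ω₂=-0.255
apply F[10]=+1.789 → step 11: x=0.005, v=0.492, θ₁=0.067, ω₁=-0.554, θ₂=0.055, ω₂=-0.279
apply F[11]=+1.090 → step 12: x=0.015, v=0.502, θ₁=0.056, ω₁=-0.539, θ₂=0.049, ω₂=-0.295
apply F[12]=+0.562 → step 13: x=0.025, v=0.502, θ₁=0.046, ω₁=-0.512, θ₂=0.043, ω₂=-0.304
apply F[13]=+0.152 → step 14: x=0.035, v=0.496, θ₁=0.036, ω₁=-0.479, θ₂=0.037, ω₂=-0.306
apply F[14]=-0.172 → step 15: x=0.045, v=0.486, θ₁=0.027, ω₁=-0.443, θ₂=0.031, ω₂=-0.302
apply F[15]=-0.432 → step 16: x=0.054, v=0.472, θ₁=0.018, ω₁=-0.404, θ₂=0.025, ω₂=-0.293
apply F[16]=-0.639 → step 17: x=0.063, v=0.455, θ₁=0.011, ω₁=-0.365, θ₂=0.019, ω₂=-0.282
apply F[17]=-0.800 → step 18: x=0.072, v=0.436, θ₁=0.004, ω₁=-0.327, θ₂=0.014, ω₂=-0.267
apply F[18]=-0.926 → step 19: x=0.081, v=0.416, θ₁=-0.002, ω₁=-0.290, θ₂=0.008, ω₂=-0.251
apply F[19]=-1.017 → step 20: x=0.089, v=0.396, θ₁=-0.008, ω₁=-0.255, θ₂=0.003, ω₂=-0.233
apply F[20]=-1.083 → step 21: x=0.097, v=0.375, θ₁=-0.013, ω₁=-0.222, θ₂=-0.001, ω₂=-0.214
apply F[21]=-1.127 → step 22: x=0.104, v=0.354, θ₁=-0.017, ω₁=-0.192, θ₂=-0.005, ω₂=-0.196
Max |angle| over trajectory = 0.110 rad; bound = 0.132 → within bound.

Answer: yes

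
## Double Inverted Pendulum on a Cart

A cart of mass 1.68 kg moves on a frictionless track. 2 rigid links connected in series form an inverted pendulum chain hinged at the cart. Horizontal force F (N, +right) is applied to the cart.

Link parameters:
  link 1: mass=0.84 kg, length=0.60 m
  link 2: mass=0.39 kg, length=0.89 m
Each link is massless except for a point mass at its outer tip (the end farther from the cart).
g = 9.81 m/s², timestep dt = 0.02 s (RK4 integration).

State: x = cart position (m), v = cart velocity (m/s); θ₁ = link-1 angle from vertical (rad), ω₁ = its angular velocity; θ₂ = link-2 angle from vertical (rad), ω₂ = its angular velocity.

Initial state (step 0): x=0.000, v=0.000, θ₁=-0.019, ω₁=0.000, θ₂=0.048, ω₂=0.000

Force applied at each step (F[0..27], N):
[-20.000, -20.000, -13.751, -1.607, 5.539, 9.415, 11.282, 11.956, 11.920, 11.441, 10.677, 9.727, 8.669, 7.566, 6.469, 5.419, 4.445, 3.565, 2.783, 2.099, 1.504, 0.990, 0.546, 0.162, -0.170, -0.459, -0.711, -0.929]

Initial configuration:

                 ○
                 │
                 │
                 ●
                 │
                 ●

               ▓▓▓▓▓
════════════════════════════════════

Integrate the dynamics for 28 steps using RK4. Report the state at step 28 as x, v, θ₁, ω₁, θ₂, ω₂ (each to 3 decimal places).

apply F[0]=-20.000 → step 1: x=-0.002, v=-0.236, θ₁=-0.015, ω₁=0.377, θ₂=0.048, ω₂=0.022
apply F[1]=-20.000 → step 2: x=-0.009, v=-0.472, θ₁=-0.004, ω₁=0.759, θ₂=0.049, ω₂=0.040
apply F[2]=-13.751 → step 3: x=-0.021, v=-0.636, θ₁=0.014, ω₁=1.028, θ₂=0.050, ω₂=0.054
apply F[3]=-1.607 → step 4: x=-0.033, v=-0.659, θ₁=0.035, ω₁=1.069, θ₂=0.051, ω₂=0.062
apply F[4]=+5.539 → step 5: x=-0.046, v=-0.599, θ₁=0.055, ω₁=0.984, θ₂=0.052, ω₂=0.064
apply F[5]=+9.415 → step 6: x=-0.057, v=-0.496, θ₁=0.074, ω₁=0.835, θ₂=0.053, ω₂=0.060
apply F[6]=+11.282 → step 7: x=-0.066, v=-0.374, θ₁=0.089, ω₁=0.663, θ₂=0.055, ω₂=0.051
apply F[7]=+11.956 → step 8: x=-0.072, v=-0.245, θ₁=0.100, ω₁=0.487, θ₂=0.055, ω₂=0.038
apply F[8]=+11.920 → step 9: x=-0.076, v=-0.119, θ₁=0.108, ω₁=0.319, θ₂=0.056, ω₂=0.021
apply F[9]=+11.441 → step 10: x=-0.077, v=0.000, θ₁=0.113, ω₁=0.166, θ₂=0.056, ω₂=0.003
apply F[10]=+10.677 → step 11: x=-0.076, v=0.110, θ₁=0.115, ω₁=0.031, θ₂=0.056, ω₂=-0.017
apply F[11]=+9.727 → step 12: x=-0.072, v=0.209, θ₁=0.114, ω₁=-0.085, θ₂=0.056, ω₂=-0.037
apply F[12]=+8.669 → step 13: x=-0.067, v=0.295, θ₁=0.112, ω₁=-0.182, θ₂=0.055, ω₂=-0.056
apply F[13]=+7.566 → step 14: x=-0.061, v=0.369, θ₁=0.107, ω₁=-0.260, θ₂=0.053, ω₂=-0.075
apply F[14]=+6.469 → step 15: x=-0.053, v=0.431, θ₁=0.101, ω₁=-0.320, θ₂=0.052, ω₂=-0.092
apply F[15]=+5.419 → step 16: x=-0.044, v=0.481, θ₁=0.095, ω₁=-0.365, θ₂=0.050, ω₂=-0.107
apply F[16]=+4.445 → step 17: x=-0.034, v=0.521, θ₁=0.087, ω₁=-0.395, θ₂=0.047, ω₂=-0.121
apply F[17]=+3.565 → step 18: x=-0.023, v=0.551, θ₁=0.079, ω₁=-0.413, θ₂=0.045, ω₂=-0.133
apply F[18]=+2.783 → step 19: x=-0.012, v=0.574, θ₁=0.071, ω₁=-0.421, θ₂=0.042, ω₂=-0.143
apply F[19]=+2.099 → step 20: x=-0.000, v=0.589, θ₁=0.062, ω₁=-0.421, θ₂=0.039, ω₂=-0.151
apply F[20]=+1.504 → step 21: x=0.012, v=0.599, θ₁=0.054, ω₁=-0.415, θ₂=0.036, ω₂=-0.157
apply F[21]=+0.990 → step 22: x=0.024, v=0.604, θ₁=0.046, ω₁=-0.405, θ₂=0.033, ω₂=-0.162
apply F[22]=+0.546 → step 23: x=0.036, v=0.604, θ₁=0.038, ω₁=-0.390, θ₂=0.030, ω₂=-0.166
apply F[23]=+0.162 → step 24: x=0.048, v=0.601, θ₁=0.030, ω₁=-0.374, θ₂=0.026, ω₂=-0.167
apply F[24]=-0.170 → step 25: x=0.060, v=0.596, θ₁=0.023, ω₁=-0.355, θ₂=0.023, ω₂=-0.168
apply F[25]=-0.459 → step 26: x=0.072, v=0.587, θ₁=0.016, ω₁=-0.335, θ₂=0.020, ω₂=-0.167
apply F[26]=-0.711 → step 27: x=0.083, v=0.577, θ₁=0.009, ω₁=-0.315, θ₂=0.016, ω₂=-0.166
apply F[27]=-0.929 → step 28: x=0.095, v=0.565, θ₁=0.003, ω₁=-0.294, θ₂=0.013, ω₂=-0.163

Answer: x=0.095, v=0.565, θ₁=0.003, ω₁=-0.294, θ₂=0.013, ω₂=-0.163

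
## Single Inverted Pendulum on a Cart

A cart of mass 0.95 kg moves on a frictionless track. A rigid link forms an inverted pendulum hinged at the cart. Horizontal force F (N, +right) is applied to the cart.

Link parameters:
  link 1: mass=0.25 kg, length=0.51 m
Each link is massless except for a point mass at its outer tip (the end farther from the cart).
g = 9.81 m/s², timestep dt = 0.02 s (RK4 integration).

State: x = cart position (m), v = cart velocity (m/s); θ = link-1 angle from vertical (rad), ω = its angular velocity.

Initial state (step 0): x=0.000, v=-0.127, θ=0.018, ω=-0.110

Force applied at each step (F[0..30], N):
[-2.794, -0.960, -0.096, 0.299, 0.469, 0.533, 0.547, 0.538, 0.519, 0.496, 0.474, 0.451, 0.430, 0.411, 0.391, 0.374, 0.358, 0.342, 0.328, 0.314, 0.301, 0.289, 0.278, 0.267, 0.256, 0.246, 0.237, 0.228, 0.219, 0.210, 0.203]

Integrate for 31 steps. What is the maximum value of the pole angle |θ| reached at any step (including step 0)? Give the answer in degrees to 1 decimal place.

apply F[0]=-2.794 → step 1: x=-0.003, v=-0.187, θ=0.017, ω=0.014
apply F[1]=-0.960 → step 2: x=-0.007, v=-0.208, θ=0.018, ω=0.062
apply F[2]=-0.096 → step 3: x=-0.011, v=-0.211, θ=0.019, ω=0.075
apply F[3]=+0.299 → step 4: x=-0.015, v=-0.206, θ=0.021, ω=0.072
apply F[4]=+0.469 → step 5: x=-0.019, v=-0.197, θ=0.022, ω=0.063
apply F[5]=+0.533 → step 6: x=-0.023, v=-0.187, θ=0.023, ω=0.052
apply F[6]=+0.547 → step 7: x=-0.027, v=-0.176, θ=0.024, ω=0.041
apply F[7]=+0.538 → step 8: x=-0.030, v=-0.166, θ=0.025, ω=0.031
apply F[8]=+0.519 → step 9: x=-0.034, v=-0.157, θ=0.025, ω=0.021
apply F[9]=+0.496 → step 10: x=-0.037, v=-0.148, θ=0.026, ω=0.013
apply F[10]=+0.474 → step 11: x=-0.039, v=-0.139, θ=0.026, ω=0.006
apply F[11]=+0.451 → step 12: x=-0.042, v=-0.131, θ=0.026, ω=0.000
apply F[12]=+0.430 → step 13: x=-0.045, v=-0.123, θ=0.026, ω=-0.005
apply F[13]=+0.411 → step 14: x=-0.047, v=-0.116, θ=0.026, ω=-0.010
apply F[14]=+0.391 → step 15: x=-0.049, v=-0.109, θ=0.025, ω=-0.013
apply F[15]=+0.374 → step 16: x=-0.051, v=-0.102, θ=0.025, ω=-0.016
apply F[16]=+0.358 → step 17: x=-0.053, v=-0.096, θ=0.025, ω=-0.019
apply F[17]=+0.342 → step 18: x=-0.055, v=-0.090, θ=0.024, ω=-0.021
apply F[18]=+0.328 → step 19: x=-0.057, v=-0.084, θ=0.024, ω=-0.023
apply F[19]=+0.314 → step 20: x=-0.059, v=-0.079, θ=0.023, ω=-0.024
apply F[20]=+0.301 → step 21: x=-0.060, v=-0.074, θ=0.023, ω=-0.025
apply F[21]=+0.289 → step 22: x=-0.062, v=-0.069, θ=0.022, ω=-0.026
apply F[22]=+0.278 → step 23: x=-0.063, v=-0.064, θ=0.022, ω=-0.027
apply F[23]=+0.267 → step 24: x=-0.064, v=-0.060, θ=0.021, ω=-0.028
apply F[24]=+0.256 → step 25: x=-0.065, v=-0.055, θ=0.021, ω=-0.028
apply F[25]=+0.246 → step 26: x=-0.066, v=-0.051, θ=0.020, ω=-0.028
apply F[26]=+0.237 → step 27: x=-0.067, v=-0.047, θ=0.020, ω=-0.028
apply F[27]=+0.228 → step 28: x=-0.068, v=-0.044, θ=0.019, ω=-0.028
apply F[28]=+0.219 → step 29: x=-0.069, v=-0.040, θ=0.019, ω=-0.028
apply F[29]=+0.210 → step 30: x=-0.070, v=-0.037, θ=0.018, ω=-0.028
apply F[30]=+0.203 → step 31: x=-0.071, v=-0.033, θ=0.018, ω=-0.027
Max |angle| over trajectory = 0.026 rad = 1.5°.

Answer: 1.5°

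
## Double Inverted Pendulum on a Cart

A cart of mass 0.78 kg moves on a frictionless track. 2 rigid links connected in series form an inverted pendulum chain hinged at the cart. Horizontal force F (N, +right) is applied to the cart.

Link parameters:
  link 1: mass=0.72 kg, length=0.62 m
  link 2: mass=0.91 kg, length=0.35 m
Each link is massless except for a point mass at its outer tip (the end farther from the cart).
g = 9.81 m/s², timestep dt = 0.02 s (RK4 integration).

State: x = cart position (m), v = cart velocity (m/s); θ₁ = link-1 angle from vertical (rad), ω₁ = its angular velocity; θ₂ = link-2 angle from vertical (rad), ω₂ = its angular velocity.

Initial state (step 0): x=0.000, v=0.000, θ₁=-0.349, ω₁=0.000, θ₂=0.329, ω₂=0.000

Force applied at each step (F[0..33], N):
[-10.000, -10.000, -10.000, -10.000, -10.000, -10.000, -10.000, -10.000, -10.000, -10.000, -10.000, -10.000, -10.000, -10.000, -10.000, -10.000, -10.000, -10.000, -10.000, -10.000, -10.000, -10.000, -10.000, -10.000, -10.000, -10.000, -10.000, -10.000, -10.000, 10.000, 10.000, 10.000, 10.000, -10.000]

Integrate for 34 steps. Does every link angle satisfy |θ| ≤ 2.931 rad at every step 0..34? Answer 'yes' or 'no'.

Answer: no

Derivation:
apply F[0]=-10.000 → step 1: x=-0.001, v=-0.145, θ₁=-0.349, ω₁=-0.043, θ₂=0.335, ω₂=0.634
apply F[1]=-10.000 → step 2: x=-0.006, v=-0.292, θ₁=-0.351, ω₁=-0.078, θ₂=0.354, ω₂=1.266
apply F[2]=-10.000 → step 3: x=-0.013, v=-0.442, θ₁=-0.352, ω₁=-0.098, θ₂=0.386, ω₂=1.895
apply F[3]=-10.000 → step 4: x=-0.024, v=-0.598, θ₁=-0.354, ω₁=-0.094, θ₂=0.430, ω₂=2.518
apply F[4]=-10.000 → step 5: x=-0.037, v=-0.759, θ₁=-0.356, ω₁=-0.057, θ₂=0.487, ω₂=3.133
apply F[5]=-10.000 → step 6: x=-0.054, v=-0.926, θ₁=-0.356, ω₁=0.021, θ₂=0.555, ω₂=3.739
apply F[6]=-10.000 → step 7: x=-0.074, v=-1.100, θ₁=-0.355, ω₁=0.149, θ₂=0.636, ω₂=4.333
apply F[7]=-10.000 → step 8: x=-0.098, v=-1.281, θ₁=-0.350, ω₁=0.336, θ₂=0.729, ω₂=4.917
apply F[8]=-10.000 → step 9: x=-0.125, v=-1.468, θ₁=-0.341, ω₁=0.588, θ₂=0.833, ω₂=5.492
apply F[9]=-10.000 → step 10: x=-0.157, v=-1.660, θ₁=-0.326, ω₁=0.915, θ₂=0.948, ω₂=6.058
apply F[10]=-10.000 → step 11: x=-0.192, v=-1.859, θ₁=-0.304, ω₁=1.324, θ₂=1.075, ω₂=6.617
apply F[11]=-10.000 → step 12: x=-0.231, v=-2.064, θ₁=-0.272, ω₁=1.825, θ₂=1.213, ω₂=7.162
apply F[12]=-10.000 → step 13: x=-0.275, v=-2.279, θ₁=-0.230, ω₁=2.423, θ₂=1.361, ω₂=7.679
apply F[13]=-10.000 → step 14: x=-0.322, v=-2.505, θ₁=-0.175, ω₁=3.120, θ₂=1.520, ω₂=8.138
apply F[14]=-10.000 → step 15: x=-0.375, v=-2.745, θ₁=-0.105, ω₁=3.907, θ₂=1.686, ω₂=8.486
apply F[15]=-10.000 → step 16: x=-0.432, v=-2.998, θ₁=-0.018, ω₁=4.754, θ₂=1.858, ω₂=8.639
apply F[16]=-10.000 → step 17: x=-0.495, v=-3.252, θ₁=0.085, ω₁=5.597, θ₂=2.030, ω₂=8.499
apply F[17]=-10.000 → step 18: x=-0.562, v=-3.481, θ₁=0.205, ω₁=6.343, θ₂=2.195, ω₂=7.984
apply F[18]=-10.000 → step 19: x=-0.634, v=-3.651, θ₁=0.338, ω₁=6.903, θ₂=2.347, ω₂=7.094
apply F[19]=-10.000 → step 20: x=-0.708, v=-3.741, θ₁=0.480, ω₁=7.250, θ₂=2.477, ω₂=5.920
apply F[20]=-10.000 → step 21: x=-0.783, v=-3.751, θ₁=0.627, ω₁=7.425, θ₂=2.582, ω₂=4.586
apply F[21]=-10.000 → step 22: x=-0.857, v=-3.697, θ₁=0.776, ω₁=7.502, θ₂=2.660, ω₂=3.189
apply F[22]=-10.000 → step 23: x=-0.930, v=-3.599, θ₁=0.927, ω₁=7.558, θ₂=2.710, ω₂=1.777
apply F[23]=-10.000 → step 24: x=-1.001, v=-3.464, θ₁=1.079, ω₁=7.650, θ₂=2.731, ω₂=0.358
apply F[24]=-10.000 → step 25: x=-1.069, v=-3.293, θ₁=1.233, ω₁=7.829, θ₂=2.724, ω₂=-1.087
apply F[25]=-10.000 → step 26: x=-1.132, v=-3.071, θ₁=1.393, ω₁=8.150, θ₂=2.687, ω₂=-2.594
apply F[26]=-10.000 → step 27: x=-1.191, v=-2.761, θ₁=1.561, ω₁=8.683, θ₂=2.619, ω₂=-4.218
apply F[27]=-10.000 → step 28: x=-1.242, v=-2.287, θ₁=1.742, ω₁=9.535, θ₂=2.517, ω₂=-6.012
apply F[28]=-10.000 → step 29: x=-1.280, v=-1.498, θ₁=1.945, ω₁=10.845, θ₂=2.378, ω₂=-7.895
apply F[29]=+10.000 → step 30: x=-1.296, v=0.019, θ₁=2.179, ω₁=12.673, θ₂=2.209, ω₂=-8.841
apply F[30]=+10.000 → step 31: x=-1.276, v=2.037, θ₁=2.453, ω₁=14.571, θ₂=2.041, ω₂=-7.328
apply F[31]=+10.000 → step 32: x=-1.216, v=3.897, θ₁=2.757, ω₁=15.773, θ₂=1.945, ω₂=-1.637
apply F[32]=+10.000 → step 33: x=-1.126, v=4.930, θ₁=3.076, ω₁=15.788, θ₂=1.997, ω₂=7.252
apply F[33]=-10.000 → step 34: x=-1.031, v=4.436, θ₁=3.367, ω₁=12.970, θ₂=2.233, ω₂=15.902
Max |angle| over trajectory = 3.367 rad; bound = 2.931 → exceeded.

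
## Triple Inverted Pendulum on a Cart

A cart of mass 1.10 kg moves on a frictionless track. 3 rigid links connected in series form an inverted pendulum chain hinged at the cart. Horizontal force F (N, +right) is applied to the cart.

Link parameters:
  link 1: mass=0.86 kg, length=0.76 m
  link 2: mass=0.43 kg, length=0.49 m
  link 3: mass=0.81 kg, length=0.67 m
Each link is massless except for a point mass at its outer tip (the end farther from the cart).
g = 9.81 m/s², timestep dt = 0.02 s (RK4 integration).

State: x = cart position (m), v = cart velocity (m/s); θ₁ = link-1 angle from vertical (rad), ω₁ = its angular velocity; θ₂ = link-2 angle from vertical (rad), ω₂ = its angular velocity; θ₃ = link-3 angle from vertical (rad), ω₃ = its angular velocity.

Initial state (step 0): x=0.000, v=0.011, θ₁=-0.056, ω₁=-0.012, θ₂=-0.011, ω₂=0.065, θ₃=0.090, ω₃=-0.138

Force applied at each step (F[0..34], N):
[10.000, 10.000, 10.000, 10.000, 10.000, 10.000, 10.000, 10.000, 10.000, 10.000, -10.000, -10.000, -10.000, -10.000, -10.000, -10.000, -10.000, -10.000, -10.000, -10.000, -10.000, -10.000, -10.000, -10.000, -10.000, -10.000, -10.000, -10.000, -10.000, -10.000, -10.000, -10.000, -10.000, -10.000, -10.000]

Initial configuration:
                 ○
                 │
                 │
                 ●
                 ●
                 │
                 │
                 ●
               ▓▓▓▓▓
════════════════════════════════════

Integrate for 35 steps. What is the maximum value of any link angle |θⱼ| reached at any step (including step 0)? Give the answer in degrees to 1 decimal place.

apply F[0]=+10.000 → step 1: x=0.002, v=0.213, θ₁=-0.059, ω₁=-0.307, θ₂=-0.010, ω₂=0.039, θ₃=0.088, ω₃=-0.061
apply F[1]=+10.000 → step 2: x=0.009, v=0.416, θ₁=-0.068, ω₁=-0.608, θ₂=-0.009, ω₂=0.021, θ₃=0.088, ω₃=0.012
apply F[2]=+10.000 → step 3: x=0.019, v=0.622, θ₁=-0.084, ω₁=-0.919, θ₂=-0.009, ω₂=0.015, θ₃=0.088, ω₃=0.082
apply F[3]=+10.000 → step 4: x=0.033, v=0.831, θ₁=-0.105, ω₁=-1.242, θ₂=-0.009, ω₂=0.022, θ₃=0.091, ω₃=0.146
apply F[4]=+10.000 → step 5: x=0.052, v=1.043, θ₁=-0.133, ω₁=-1.578, θ₂=-0.008, ω₂=0.045, θ₃=0.094, ω₃=0.204
apply F[5]=+10.000 → step 6: x=0.075, v=1.257, θ₁=-0.168, ω₁=-1.923, θ₂=-0.007, ω₂=0.080, θ₃=0.099, ω₃=0.252
apply F[6]=+10.000 → step 7: x=0.102, v=1.467, θ₁=-0.210, ω₁=-2.271, θ₂=-0.005, ω₂=0.121, θ₃=0.104, ω₃=0.289
apply F[7]=+10.000 → step 8: x=0.134, v=1.670, θ₁=-0.259, ω₁=-2.610, θ₂=-0.002, ω₂=0.156, θ₃=0.110, ω₃=0.311
apply F[8]=+10.000 → step 9: x=0.169, v=1.860, θ₁=-0.315, ω₁=-2.930, θ₂=0.001, ω₂=0.171, θ₃=0.117, ω₃=0.317
apply F[9]=+10.000 → step 10: x=0.208, v=2.032, θ₁=-0.376, ω₁=-3.220, θ₂=0.005, ω₂=0.151, θ₃=0.123, ω₃=0.310
apply F[10]=-10.000 → step 11: x=0.247, v=1.897, θ₁=-0.440, ω₁=-3.201, θ₂=0.009, ω₂=0.249, θ₃=0.129, ω₃=0.338
apply F[11]=-10.000 → step 12: x=0.284, v=1.765, θ₁=-0.504, ω₁=-3.209, θ₂=0.015, ω₂=0.362, θ₃=0.136, ω₃=0.365
apply F[12]=-10.000 → step 13: x=0.318, v=1.636, θ₁=-0.569, ω₁=-3.238, θ₂=0.023, ω₂=0.482, θ₃=0.144, ω₃=0.387
apply F[13]=-10.000 → step 14: x=0.349, v=1.505, θ₁=-0.634, ω₁=-3.283, θ₂=0.034, ω₂=0.606, θ₃=0.152, ω₃=0.406
apply F[14]=-10.000 → step 15: x=0.378, v=1.373, θ₁=-0.700, ω₁=-3.341, θ₂=0.047, ω₂=0.727, θ₃=0.160, ω₃=0.421
apply F[15]=-10.000 → step 16: x=0.404, v=1.236, θ₁=-0.768, ω₁=-3.409, θ₂=0.063, ω₂=0.843, θ₃=0.169, ω₃=0.431
apply F[16]=-10.000 → step 17: x=0.428, v=1.094, θ₁=-0.837, ω₁=-3.487, θ₂=0.081, ω₂=0.949, θ₃=0.177, ω₃=0.437
apply F[17]=-10.000 → step 18: x=0.448, v=0.946, θ₁=-0.907, ω₁=-3.573, θ₂=0.101, ω₂=1.042, θ₃=0.186, ω₃=0.441
apply F[18]=-10.000 → step 19: x=0.465, v=0.792, θ₁=-0.980, ω₁=-3.668, θ₂=0.123, ω₂=1.118, θ₃=0.195, ω₃=0.442
apply F[19]=-10.000 → step 20: x=0.480, v=0.630, θ₁=-1.054, ω₁=-3.774, θ₂=0.146, ω₂=1.175, θ₃=0.204, ω₃=0.441
apply F[20]=-10.000 → step 21: x=0.491, v=0.460, θ₁=-1.131, ω₁=-3.892, θ₂=0.169, ω₂=1.208, θ₃=0.213, ω₃=0.441
apply F[21]=-10.000 → step 22: x=0.498, v=0.279, θ₁=-1.210, ω₁=-4.026, θ₂=0.194, ω₂=1.213, θ₃=0.221, ω₃=0.440
apply F[22]=-10.000 → step 23: x=0.502, v=0.088, θ₁=-1.292, ω₁=-4.178, θ₂=0.218, ω₂=1.187, θ₃=0.230, ω₃=0.439
apply F[23]=-10.000 → step 24: x=0.501, v=-0.117, θ₁=-1.377, ω₁=-4.354, θ₂=0.241, ω₂=1.124, θ₃=0.239, ω₃=0.439
apply F[24]=-10.000 → step 25: x=0.497, v=-0.340, θ₁=-1.466, ω₁=-4.560, θ₂=0.262, ω₂=1.018, θ₃=0.248, ω₃=0.439
apply F[25]=-10.000 → step 26: x=0.488, v=-0.583, θ₁=-1.560, ω₁=-4.805, θ₂=0.281, ω₂=0.860, θ₃=0.257, ω₃=0.439
apply F[26]=-10.000 → step 27: x=0.473, v=-0.855, θ₁=-1.659, ω₁=-5.098, θ₂=0.296, ω₂=0.641, θ₃=0.265, ω₃=0.437
apply F[27]=-10.000 → step 28: x=0.453, v=-1.162, θ₁=-1.764, ω₁=-5.456, θ₂=0.306, ω₂=0.345, θ₃=0.274, ω₃=0.433
apply F[28]=-10.000 → step 29: x=0.427, v=-1.518, θ₁=-1.878, ω₁=-5.902, θ₂=0.310, ω₂=-0.047, θ₃=0.283, ω₃=0.427
apply F[29]=-10.000 → step 30: x=0.392, v=-1.942, θ₁=-2.001, ω₁=-6.468, θ₂=0.304, ω₂=-0.568, θ₃=0.291, ω₃=0.420
apply F[30]=-10.000 → step 31: x=0.348, v=-2.460, θ₁=-2.137, ω₁=-7.206, θ₂=0.286, ω₂=-1.268, θ₃=0.299, ω₃=0.420
apply F[31]=-10.000 → step 32: x=0.293, v=-3.114, θ₁=-2.291, ω₁=-8.198, θ₂=0.251, ω₂=-2.241, θ₃=0.308, ω₃=0.456
apply F[32]=-10.000 → step 33: x=0.222, v=-3.963, θ₁=-2.468, ω₁=-9.571, θ₂=0.193, ω₂=-3.675, θ₃=0.318, ω₃=0.614
apply F[33]=-10.000 → step 34: x=0.133, v=-5.050, θ₁=-2.677, ω₁=-11.453, θ₂=0.099, ω₂=-5.950, θ₃=0.335, ω₃=1.160
apply F[34]=-10.000 → step 35: x=0.020, v=-6.179, θ₁=-2.928, ω₁=-13.579, θ₂=-0.054, ω₂=-9.532, θ₃=0.371, ω₃=2.688
Max |angle| over trajectory = 2.928 rad = 167.8°.

Answer: 167.8°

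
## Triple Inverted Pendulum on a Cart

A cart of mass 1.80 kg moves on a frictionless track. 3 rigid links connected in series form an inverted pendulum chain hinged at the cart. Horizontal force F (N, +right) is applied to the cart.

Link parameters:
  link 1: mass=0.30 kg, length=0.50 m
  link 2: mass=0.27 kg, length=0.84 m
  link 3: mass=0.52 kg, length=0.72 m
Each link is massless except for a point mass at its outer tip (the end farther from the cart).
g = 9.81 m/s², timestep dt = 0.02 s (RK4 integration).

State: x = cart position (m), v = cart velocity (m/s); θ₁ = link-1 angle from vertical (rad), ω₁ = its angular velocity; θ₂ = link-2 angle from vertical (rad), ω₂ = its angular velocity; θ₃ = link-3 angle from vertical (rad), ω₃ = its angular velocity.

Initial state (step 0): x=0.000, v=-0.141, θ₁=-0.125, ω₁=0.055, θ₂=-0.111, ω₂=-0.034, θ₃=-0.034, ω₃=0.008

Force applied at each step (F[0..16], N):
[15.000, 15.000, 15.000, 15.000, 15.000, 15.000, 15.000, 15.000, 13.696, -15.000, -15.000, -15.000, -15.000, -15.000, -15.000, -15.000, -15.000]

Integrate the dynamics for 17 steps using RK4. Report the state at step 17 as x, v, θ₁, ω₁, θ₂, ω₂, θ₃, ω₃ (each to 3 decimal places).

Answer: x=0.250, v=0.171, θ₁=-1.189, ω₁=-5.061, θ₂=-0.076, ω₂=0.400, θ₃=0.062, ω₃=0.389

Derivation:
apply F[0]=+15.000 → step 1: x=-0.001, v=0.039, θ₁=-0.128, ω₁=-0.363, θ₂=-0.112, ω₂=-0.053, θ₃=-0.033, ω₃=0.061
apply F[1]=+15.000 → step 2: x=0.002, v=0.219, θ₁=-0.140, ω₁=-0.790, θ₂=-0.113, ω₂=-0.069, θ₃=-0.032, ω₃=0.115
apply F[2]=+15.000 → step 3: x=0.008, v=0.399, θ₁=-0.160, ω₁=-1.234, θ₂=-0.115, ω₂=-0.075, θ₃=-0.029, ω₃=0.167
apply F[3]=+15.000 → step 4: x=0.018, v=0.580, θ₁=-0.189, ω₁=-1.700, θ₂=-0.116, ω₂=-0.068, θ₃=-0.025, ω₃=0.216
apply F[4]=+15.000 → step 5: x=0.031, v=0.761, θ₁=-0.228, ω₁=-2.187, θ₂=-0.117, ω₂=-0.048, θ₃=-0.020, ω₃=0.259
apply F[5]=+15.000 → step 6: x=0.048, v=0.940, θ₁=-0.277, ω₁=-2.686, θ₂=-0.118, ω₂=-0.020, θ₃=-0.015, ω₃=0.291
apply F[6]=+15.000 → step 7: x=0.068, v=1.114, θ₁=-0.335, ω₁=-3.177, θ₂=-0.118, ω₂=0.004, θ₃=-0.009, ω₃=0.309
apply F[7]=+15.000 → step 8: x=0.092, v=1.282, θ₁=-0.404, ω₁=-3.636, θ₂=-0.118, ω₂=0.008, θ₃=-0.002, ω₃=0.311
apply F[8]=+13.696 → step 9: x=0.120, v=1.427, θ₁=-0.480, ω₁=-4.026, θ₂=-0.118, ω₂=-0.021, θ₃=0.004, ω₃=0.299
apply F[9]=-15.000 → step 10: x=0.147, v=1.278, θ₁=-0.561, ω₁=-4.067, θ₂=-0.118, ω₂=0.060, θ₃=0.010, ω₃=0.325
apply F[10]=-15.000 → step 11: x=0.171, v=1.127, θ₁=-0.643, ω₁=-4.146, θ₂=-0.115, ω₂=0.146, θ₃=0.017, ω₃=0.348
apply F[11]=-15.000 → step 12: x=0.192, v=0.976, θ₁=-0.727, ω₁=-4.252, θ₂=-0.112, ω₂=0.229, θ₃=0.024, ω₃=0.365
apply F[12]=-15.000 → step 13: x=0.210, v=0.822, θ₁=-0.813, ω₁=-4.378, θ₂=-0.106, ω₂=0.302, θ₃=0.031, ω₃=0.378
apply F[13]=-15.000 → step 14: x=0.225, v=0.665, θ₁=-0.902, ω₁=-4.521, θ₂=-0.100, ω₂=0.360, θ₃=0.039, ω₃=0.386
apply F[14]=-15.000 → step 15: x=0.236, v=0.504, θ₁=-0.994, ω₁=-4.681, θ₂=-0.092, ω₂=0.399, θ₃=0.047, ω₃=0.390
apply F[15]=-15.000 → step 16: x=0.245, v=0.340, θ₁=-1.090, ω₁=-4.859, θ₂=-0.084, ω₂=0.413, θ₃=0.055, ω₃=0.391
apply F[16]=-15.000 → step 17: x=0.250, v=0.171, θ₁=-1.189, ω₁=-5.061, θ₂=-0.076, ω₂=0.400, θ₃=0.062, ω₃=0.389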